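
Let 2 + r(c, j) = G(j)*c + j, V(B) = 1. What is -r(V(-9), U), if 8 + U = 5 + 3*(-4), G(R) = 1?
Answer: 16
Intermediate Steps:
U = -15 (U = -8 + (5 + 3*(-4)) = -8 + (5 - 12) = -8 - 7 = -15)
r(c, j) = -2 + c + j (r(c, j) = -2 + (1*c + j) = -2 + (c + j) = -2 + c + j)
-r(V(-9), U) = -(-2 + 1 - 15) = -1*(-16) = 16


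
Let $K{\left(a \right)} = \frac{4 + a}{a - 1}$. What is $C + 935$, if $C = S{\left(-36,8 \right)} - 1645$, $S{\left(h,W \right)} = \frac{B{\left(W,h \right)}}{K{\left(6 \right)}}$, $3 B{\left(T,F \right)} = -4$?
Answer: $- \frac{2132}{3} \approx -710.67$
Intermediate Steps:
$B{\left(T,F \right)} = - \frac{4}{3}$ ($B{\left(T,F \right)} = \frac{1}{3} \left(-4\right) = - \frac{4}{3}$)
$K{\left(a \right)} = \frac{4 + a}{-1 + a}$
$S{\left(h,W \right)} = - \frac{2}{3}$ ($S{\left(h,W \right)} = - \frac{4}{3 \frac{4 + 6}{-1 + 6}} = - \frac{4}{3 \cdot \frac{1}{5} \cdot 10} = - \frac{4}{3 \cdot 2} = \left(- \frac{4}{3}\right) \frac{1}{2} = - \frac{2}{3}$)
$C = - \frac{4937}{3}$ ($C = - \frac{2}{3} - 1645 = - \frac{4937}{3} \approx -1645.7$)
$C + 935 = - \frac{4937}{3} + 935 = - \frac{2132}{3}$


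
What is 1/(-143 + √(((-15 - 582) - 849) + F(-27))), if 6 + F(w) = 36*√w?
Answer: 1/(-143 + 2*√3*√(-121 + 9*I*√3)) ≈ -0.0066259 - 0.0018001*I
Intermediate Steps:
F(w) = -6 + 36*√w
1/(-143 + √(((-15 - 582) - 849) + F(-27))) = 1/(-143 + √(((-15 - 582) - 849) + (-6 + 36*√(-27)))) = 1/(-143 + √((-597 - 849) + (-6 + 36*(3*I*√3)))) = 1/(-143 + √(-1446 + (-6 + 108*I*√3))) = 1/(-143 + √(-1452 + 108*I*√3))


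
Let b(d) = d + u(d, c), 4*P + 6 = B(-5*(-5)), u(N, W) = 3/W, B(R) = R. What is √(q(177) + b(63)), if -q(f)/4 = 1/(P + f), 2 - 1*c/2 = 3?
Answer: √129971606/1454 ≈ 7.8408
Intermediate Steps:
c = -2 (c = 4 - 2*3 = 4 - 6 = -2)
P = 19/4 (P = -3/2 + (-5*(-5))/4 = -3/2 + (¼)*25 = -3/2 + 25/4 = 19/4 ≈ 4.7500)
b(d) = -3/2 + d (b(d) = d + 3/(-2) = d + 3*(-½) = d - 3/2 = -3/2 + d)
q(f) = -4/(19/4 + f)
√(q(177) + b(63)) = √(-16/(19 + 4*177) + (-3/2 + 63)) = √(-16/(19 + 708) + 123/2) = √(-16/727 + 123/2) = √(89389/1454) = √129971606/1454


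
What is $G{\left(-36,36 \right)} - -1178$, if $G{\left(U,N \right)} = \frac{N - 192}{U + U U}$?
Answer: $\frac{123677}{105} \approx 1177.9$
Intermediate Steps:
$G{\left(U,N \right)} = \frac{-192 + N}{U + U^{2}}$
$G{\left(-36,36 \right)} - -1178 = \frac{-192 + 36}{\left(-36\right) \left(1 - 36\right)} - -1178 = \left(- \frac{1}{36}\right) \frac{1}{-35} \left(-156\right) + 1178 = \left(- \frac{1}{36}\right) \left(- \frac{1}{35}\right) \left(-156\right) + 1178 = - \frac{13}{105} + 1178 = \frac{123677}{105}$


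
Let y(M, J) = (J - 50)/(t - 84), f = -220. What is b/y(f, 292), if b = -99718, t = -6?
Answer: 4487310/121 ≈ 37085.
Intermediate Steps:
y(M, J) = 5/9 - J/90 (y(M, J) = (J - 50)/(-6 - 84) = (-50 + J)/(-90) = (-50 + J)*(-1/90) = 5/9 - J/90)
b/y(f, 292) = -99718/(5/9 - 1/90*292) = -99718/(5/9 - 146/45) = -99718/(-121/45) = -99718*(-45/121) = 4487310/121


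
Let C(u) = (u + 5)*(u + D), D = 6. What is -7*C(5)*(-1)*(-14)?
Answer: -10780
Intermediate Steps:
C(u) = (5 + u)*(6 + u) (C(u) = (u + 5)*(u + 6) = (5 + u)*(6 + u))
-7*C(5)*(-1)*(-14) = -7*(30 + 5² + 11*5)*(-1)*(-14) = -7*(30 + 25 + 55)*(-1)*(-14) = -770*(-1)*(-14) = -7*(-110)*(-14) = 770*(-14) = -10780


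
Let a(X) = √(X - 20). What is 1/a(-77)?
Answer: -I*√97/97 ≈ -0.10153*I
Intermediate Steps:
a(X) = √(-20 + X)
1/a(-77) = 1/(√(-20 - 77)) = 1/(√(-97)) = 1/(I*√97) = -I*√97/97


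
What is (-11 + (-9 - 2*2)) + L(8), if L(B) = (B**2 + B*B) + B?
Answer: 112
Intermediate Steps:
L(B) = B + 2*B**2 (L(B) = (B**2 + B**2) + B = 2*B**2 + B = B + 2*B**2)
(-11 + (-9 - 2*2)) + L(8) = (-11 + (-9 - 2*2)) + 8*(1 + 2*8) = (-11 + (-9 - 4)) + 8*(1 + 16) = (-11 - 13) + 8*17 = -24 + 136 = 112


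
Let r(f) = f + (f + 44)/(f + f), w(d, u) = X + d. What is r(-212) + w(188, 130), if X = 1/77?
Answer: -96274/4081 ≈ -23.591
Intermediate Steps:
X = 1/77 ≈ 0.012987
w(d, u) = 1/77 + d
r(f) = f + (44 + f)/(2*f) (r(f) = f + (44 + f)/((2*f)) = f + (44 + f)*(1/(2*f)) = f + (44 + f)/(2*f))
r(-212) + w(188, 130) = (1/2 - 212 + 22/(-212)) + (1/77 + 188) = (1/2 - 212 + 22*(-1/212)) + 14477/77 = (1/2 - 212 - 11/106) + 14477/77 = -11215/53 + 14477/77 = -96274/4081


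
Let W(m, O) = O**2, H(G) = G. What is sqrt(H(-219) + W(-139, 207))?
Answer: 7*sqrt(870) ≈ 206.47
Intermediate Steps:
sqrt(H(-219) + W(-139, 207)) = sqrt(-219 + 207**2) = sqrt(-219 + 42849) = sqrt(42630) = 7*sqrt(870)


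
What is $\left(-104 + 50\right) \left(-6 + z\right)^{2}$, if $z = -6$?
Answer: $-7776$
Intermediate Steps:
$\left(-104 + 50\right) \left(-6 + z\right)^{2} = \left(-104 + 50\right) \left(-6 - 6\right)^{2} = - 54 \left(-12\right)^{2} = \left(-54\right) 144 = -7776$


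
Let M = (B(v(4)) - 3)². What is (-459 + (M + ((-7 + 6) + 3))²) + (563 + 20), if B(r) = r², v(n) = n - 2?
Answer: 133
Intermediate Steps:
v(n) = -2 + n
M = 1 (M = ((-2 + 4)² - 3)² = (2² - 3)² = (4 - 3)² = 1² = 1)
(-459 + (M + ((-7 + 6) + 3))²) + (563 + 20) = (-459 + (1 + ((-7 + 6) + 3))²) + (563 + 20) = (-459 + (1 + (-1 + 3))²) + 583 = (-459 + (1 + 2)²) + 583 = (-459 + 3²) + 583 = (-459 + 9) + 583 = -450 + 583 = 133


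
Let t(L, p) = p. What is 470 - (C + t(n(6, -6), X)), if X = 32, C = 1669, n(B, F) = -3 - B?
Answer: -1231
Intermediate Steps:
470 - (C + t(n(6, -6), X)) = 470 - (1669 + 32) = 470 - 1*1701 = 470 - 1701 = -1231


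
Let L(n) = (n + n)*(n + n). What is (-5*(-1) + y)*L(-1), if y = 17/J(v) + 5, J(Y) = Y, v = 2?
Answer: 74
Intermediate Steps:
L(n) = 4*n² (L(n) = (2*n)*(2*n) = 4*n²)
y = 27/2 (y = 17/2 + 5 = 27/2 ≈ 13.500)
(-5*(-1) + y)*L(-1) = (-5*(-1) + 27/2)*(4*(-1)²) = (5 + 27/2)*(4*1) = (37/2)*4 = 74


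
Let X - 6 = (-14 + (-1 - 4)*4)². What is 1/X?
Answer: 1/1162 ≈ 0.00086058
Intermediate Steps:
X = 1162 (X = 6 + (-14 + (-1 - 4)*4)² = 6 + (-14 - 5*4)² = 6 + (-14 - 20)² = 6 + (-34)² = 6 + 1156 = 1162)
1/X = 1/1162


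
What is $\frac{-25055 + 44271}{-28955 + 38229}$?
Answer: $\frac{9608}{4637} \approx 2.072$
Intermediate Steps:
$\frac{-25055 + 44271}{-28955 + 38229} = \frac{19216}{9274} = 19216 \cdot \frac{1}{9274} = \frac{9608}{4637}$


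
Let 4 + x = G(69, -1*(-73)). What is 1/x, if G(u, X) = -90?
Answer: -1/94 ≈ -0.010638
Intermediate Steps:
x = -94 (x = -4 - 90 = -94)
1/x = 1/(-94) = -1/94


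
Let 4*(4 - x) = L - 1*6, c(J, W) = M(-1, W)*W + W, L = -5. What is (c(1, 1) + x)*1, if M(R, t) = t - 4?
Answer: 19/4 ≈ 4.7500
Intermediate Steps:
M(R, t) = -4 + t
c(J, W) = W + W*(-4 + W) (c(J, W) = (-4 + W)*W + W = W*(-4 + W) + W = W + W*(-4 + W))
x = 27/4 (x = 4 - (-5 - 1*6)/4 = 4 - (-5 - 6)/4 = 4 - ¼*(-11) = 4 + 11/4 = 27/4 ≈ 6.7500)
(c(1, 1) + x)*1 = (1*(-3 + 1) + 27/4)*1 = (1*(-2) + 27/4)*1 = (-2 + 27/4)*1 = (19/4)*1 = 19/4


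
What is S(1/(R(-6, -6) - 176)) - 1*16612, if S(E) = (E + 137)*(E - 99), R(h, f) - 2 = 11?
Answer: -801725768/26569 ≈ -30175.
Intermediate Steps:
R(h, f) = 13 (R(h, f) = 2 + 11 = 13)
S(E) = (-99 + E)*(137 + E) (S(E) = (137 + E)*(-99 + E) = (-99 + E)*(137 + E))
S(1/(R(-6, -6) - 176)) - 1*16612 = (-13563 + (1/(13 - 176))² + 38/(13 - 176)) - 1*16612 = (-13563 + (1/(-163))² + 38/(-163)) - 16612 = (-13563 + (-1/163)² + 38*(-1/163)) - 16612 = (-13563 + 1/26569 - 38/163) - 16612 = -360361540/26569 - 16612 = -801725768/26569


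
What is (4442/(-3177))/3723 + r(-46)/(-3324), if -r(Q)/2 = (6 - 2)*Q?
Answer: -363954878/3276347967 ≈ -0.11109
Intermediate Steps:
r(Q) = -8*Q (r(Q) = -2*(6 - 2)*Q = -8*Q)
(4442/(-3177))/3723 + r(-46)/(-3324) = (4442/(-3177))/3723 - 8*(-46)/(-3324) = (4442*(-1/3177))*(1/3723) + 368*(-1/3324) = -4442/3177*1/3723 - 92/831 = -4442/11827971 - 92/831 = -363954878/3276347967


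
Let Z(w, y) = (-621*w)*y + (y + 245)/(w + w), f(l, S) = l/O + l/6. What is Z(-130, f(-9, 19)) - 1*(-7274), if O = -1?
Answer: 63725795/104 ≈ 6.1275e+5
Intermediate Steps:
f(l, S) = -5*l/6 (f(l, S) = l/(-1) + l/6 = l*(-1) + l*(1/6) = -l + l/6 = -5*l/6)
Z(w, y) = (245 + y)/(2*w) - 621*w*y (Z(w, y) = -621*w*y + (245 + y)/((2*w)) = -621*w*y + (245 + y)*(1/(2*w)) = -621*w*y + (245 + y)/(2*w) = (245 + y)/(2*w) - 621*w*y)
Z(-130, f(-9, 19)) - 1*(-7274) = (1/2)*(245 - 5/6*(-9) - 1242*(-5/6*(-9))*(-130)**2)/(-130) - 1*(-7274) = (1/2)*(-1/130)*(245 + 15/2 - 1242*15/2*16900) + 7274 = (1/2)*(-1/130)*(245 + 15/2 - 157423500) + 7274 = (1/2)*(-1/130)*(-314846495/2) + 7274 = 62969299/104 + 7274 = 63725795/104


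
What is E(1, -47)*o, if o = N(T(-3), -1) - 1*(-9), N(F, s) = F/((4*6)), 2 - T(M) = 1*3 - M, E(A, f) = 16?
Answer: 424/3 ≈ 141.33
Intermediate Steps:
T(M) = -1 + M (T(M) = 2 - (1*3 - M) = 2 - (3 - M) = 2 + (-3 + M) = -1 + M)
N(F, s) = F/24
o = 53/6 (o = (-1 - 3)/24 - 1*(-9) = (1/24)*(-4) + 9 = -⅙ + 9 = 53/6 ≈ 8.8333)
E(1, -47)*o = 16*(53/6) = 424/3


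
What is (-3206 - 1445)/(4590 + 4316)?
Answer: -4651/8906 ≈ -0.52223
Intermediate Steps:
(-3206 - 1445)/(4590 + 4316) = -4651/8906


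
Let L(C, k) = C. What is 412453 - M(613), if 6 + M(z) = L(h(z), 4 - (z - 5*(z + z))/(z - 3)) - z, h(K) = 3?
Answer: 413069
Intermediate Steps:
M(z) = -3 - z (M(z) = -6 + (3 - z) = -3 - z)
412453 - M(613) = 412453 - (-3 - 1*613) = 412453 - (-3 - 613) = 412453 - 1*(-616) = 412453 + 616 = 413069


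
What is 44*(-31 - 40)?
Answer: -3124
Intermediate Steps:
44*(-31 - 40) = 44*(-71) = -3124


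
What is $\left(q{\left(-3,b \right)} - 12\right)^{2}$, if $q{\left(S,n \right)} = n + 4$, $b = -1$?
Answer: $81$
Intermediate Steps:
$q{\left(S,n \right)} = 4 + n$
$\left(q{\left(-3,b \right)} - 12\right)^{2} = \left(\left(4 - 1\right) - 12\right)^{2} = \left(3 - 12\right)^{2} = \left(-9\right)^{2} = 81$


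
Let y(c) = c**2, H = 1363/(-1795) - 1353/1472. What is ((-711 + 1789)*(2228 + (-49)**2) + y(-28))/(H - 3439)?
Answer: -269122712960/185532619 ≈ -1450.5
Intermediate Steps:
H = -4434971/2642240 (H = 1363*(-1/1795) - 1353*1/1472 = -1363/1795 - 1353/1472 = -4434971/2642240 ≈ -1.6785)
((-711 + 1789)*(2228 + (-49)**2) + y(-28))/(H - 3439) = ((-711 + 1789)*(2228 + (-49)**2) + (-28)**2)/(-4434971/2642240 - 3439) = (1078*(2228 + 2401) + 784)/(-9091098331/2642240) = (1078*4629 + 784)*(-2642240/9091098331) = (4990062 + 784)*(-2642240/9091098331) = 4990846*(-2642240/9091098331) = -269122712960/185532619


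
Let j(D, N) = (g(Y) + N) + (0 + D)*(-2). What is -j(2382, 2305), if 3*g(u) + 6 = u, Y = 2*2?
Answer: 7379/3 ≈ 2459.7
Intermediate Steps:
Y = 4
g(u) = -2 + u/3
j(D, N) = -⅔ + N - 2*D (j(D, N) = ((-2 + (⅓)*4) + N) + (0 + D)*(-2) = ((-2 + 4/3) + N) + D*(-2) = (-⅔ + N) - 2*D = -⅔ + N - 2*D)
-j(2382, 2305) = -(-⅔ + 2305 - 2*2382) = -(-⅔ + 2305 - 4764) = -1*(-7379/3) = 7379/3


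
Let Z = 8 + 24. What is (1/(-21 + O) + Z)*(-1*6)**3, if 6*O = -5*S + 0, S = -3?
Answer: -255312/37 ≈ -6900.3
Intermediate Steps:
O = 5/2 (O = (-5*(-3) + 0)/6 = (15 + 0)/6 = (1/6)*15 = 5/2 ≈ 2.5000)
Z = 32
(1/(-21 + O) + Z)*(-1*6)**3 = (1/(-21 + 5/2) + 32)*(-1*6)**3 = (1/(-37/2) + 32)*(-6)**3 = (-2/37 + 32)*(-216) = (1182/37)*(-216) = -255312/37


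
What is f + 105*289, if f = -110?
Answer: 30235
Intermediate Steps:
f + 105*289 = -110 + 105*289 = -110 + 30345 = 30235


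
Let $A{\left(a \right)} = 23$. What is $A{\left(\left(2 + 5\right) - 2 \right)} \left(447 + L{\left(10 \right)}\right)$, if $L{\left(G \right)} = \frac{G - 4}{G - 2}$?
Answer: $\frac{41193}{4} \approx 10298.0$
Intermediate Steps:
$L{\left(G \right)} = \frac{-4 + G}{-2 + G}$
$A{\left(\left(2 + 5\right) - 2 \right)} \left(447 + L{\left(10 \right)}\right) = 23 \left(447 + \frac{-4 + 10}{-2 + 10}\right) = 23 \left(447 + \frac{1}{8} \cdot 6\right) = 23 \left(447 + \frac{3}{4}\right) = 23 \cdot \frac{1791}{4} = \frac{41193}{4}$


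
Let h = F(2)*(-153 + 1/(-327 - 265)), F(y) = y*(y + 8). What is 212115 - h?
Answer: 31845905/148 ≈ 2.1518e+5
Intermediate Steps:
F(y) = y*(8 + y)
h = -452885/148 (h = (2*(8 + 2))*(-153 + 1/(-327 - 265)) = (2*10)*(-153 + 1/(-592)) = 20*(-153 - 1/592) = 20*(-90577/592) = -452885/148 ≈ -3060.0)
212115 - h = 212115 - 1*(-452885/148) = 212115 + 452885/148 = 31845905/148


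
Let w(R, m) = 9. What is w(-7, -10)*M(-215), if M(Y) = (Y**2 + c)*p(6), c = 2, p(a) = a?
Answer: 2496258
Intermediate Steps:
M(Y) = 12 + 6*Y**2 (M(Y) = (Y**2 + 2)*6 = (2 + Y**2)*6 = 12 + 6*Y**2)
w(-7, -10)*M(-215) = 9*(12 + 6*(-215)**2) = 9*(12 + 6*46225) = 9*(12 + 277350) = 9*277362 = 2496258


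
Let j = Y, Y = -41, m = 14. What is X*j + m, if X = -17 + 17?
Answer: 14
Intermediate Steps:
X = 0
j = -41
X*j + m = 0*(-41) + 14 = 0 + 14 = 14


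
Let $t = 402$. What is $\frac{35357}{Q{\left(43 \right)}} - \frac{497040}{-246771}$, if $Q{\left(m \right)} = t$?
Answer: $\frac{991654703}{11022438} \approx 89.967$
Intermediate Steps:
$Q{\left(m \right)} = 402$
$\frac{35357}{Q{\left(43 \right)}} - \frac{497040}{-246771} = \frac{35357}{402} - \frac{497040}{-246771} = 35357 \cdot \frac{1}{402} - - \frac{165680}{82257} = \frac{35357}{402} + \frac{165680}{82257} = \frac{991654703}{11022438}$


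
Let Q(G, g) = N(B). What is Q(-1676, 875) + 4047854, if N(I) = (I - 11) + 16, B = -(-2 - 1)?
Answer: 4047862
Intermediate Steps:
B = 3 (B = -1*(-3) = 3)
N(I) = 5 + I (N(I) = (-11 + I) + 16 = 5 + I)
Q(G, g) = 8 (Q(G, g) = 5 + 3 = 8)
Q(-1676, 875) + 4047854 = 8 + 4047854 = 4047862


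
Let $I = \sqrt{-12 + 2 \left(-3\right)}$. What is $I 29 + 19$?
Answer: $19 + 87 i \sqrt{2} \approx 19.0 + 123.04 i$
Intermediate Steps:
$I = 3 i \sqrt{2}$ ($I = \sqrt{-12 - 6} = \sqrt{-18} = 3 i \sqrt{2} \approx 4.2426 i$)
$I 29 + 19 = 3 i \sqrt{2} \cdot 29 + 19 = 87 i \sqrt{2} + 19 = 19 + 87 i \sqrt{2}$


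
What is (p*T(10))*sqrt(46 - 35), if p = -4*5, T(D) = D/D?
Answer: -20*sqrt(11) ≈ -66.333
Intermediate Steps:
T(D) = 1
p = -20
(p*T(10))*sqrt(46 - 35) = (-20*1)*sqrt(46 - 35) = -20*sqrt(11)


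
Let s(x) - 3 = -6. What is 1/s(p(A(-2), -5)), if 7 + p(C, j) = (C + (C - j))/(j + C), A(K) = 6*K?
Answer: -⅓ ≈ -0.33333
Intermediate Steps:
p(C, j) = -7 + (-j + 2*C)/(C + j) (p(C, j) = -7 + (C + (C - j))/(j + C) = -7 + (-j + 2*C)/(C + j))
s(x) = -3 (s(x) = 3 - 6 = -3)
1/s(p(A(-2), -5)) = 1/(-3) = -⅓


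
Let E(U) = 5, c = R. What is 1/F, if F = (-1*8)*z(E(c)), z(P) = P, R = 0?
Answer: -1/40 ≈ -0.025000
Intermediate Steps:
c = 0
F = -40 (F = -1*8*5 = -8*5 = -40)
1/F = 1/(-40) = -1/40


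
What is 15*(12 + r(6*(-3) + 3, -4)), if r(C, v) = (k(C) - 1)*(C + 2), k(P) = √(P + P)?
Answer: 375 - 195*I*√30 ≈ 375.0 - 1068.1*I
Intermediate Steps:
k(P) = √2*√P (k(P) = √(2*P) = √2*√P)
r(C, v) = (-1 + √2*√C)*(2 + C) (r(C, v) = (√2*√C - 1)*(C + 2) = (-1 + √2*√C)*(2 + C))
15*(12 + r(6*(-3) + 3, -4)) = 15*(12 + (-2 - (6*(-3) + 3) + √2*(6*(-3) + 3)^(3/2) + 2*√2*√(6*(-3) + 3))) = 15*(12 + (-2 - (-18 + 3) + √2*(-18 + 3)^(3/2) + 2*√2*√(-18 + 3))) = 15*(12 + (-2 - 1*(-15) + √2*(-15)^(3/2) + 2*√2*√(-15))) = 15*(12 + (-2 + 15 + √2*(-15*I*√15) + 2*√2*(I*√15))) = 15*(12 + (-2 + 15 - 15*I*√30 + 2*I*√30)) = 15*(12 + (13 - 13*I*√30)) = 15*(25 - 13*I*√30) = 375 - 195*I*√30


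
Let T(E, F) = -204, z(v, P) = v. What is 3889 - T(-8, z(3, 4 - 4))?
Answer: 4093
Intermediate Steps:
3889 - T(-8, z(3, 4 - 4)) = 3889 - 1*(-204) = 3889 + 204 = 4093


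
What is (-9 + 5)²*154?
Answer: 2464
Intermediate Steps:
(-9 + 5)²*154 = (-4)²*154 = 16*154 = 2464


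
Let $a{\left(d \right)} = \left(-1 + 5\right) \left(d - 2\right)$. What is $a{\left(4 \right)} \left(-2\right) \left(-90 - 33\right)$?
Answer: $1968$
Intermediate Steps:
$a{\left(d \right)} = -8 + 4 d$ ($a{\left(d \right)} = 4 \left(-2 + d\right) = -8 + 4 d$)
$a{\left(4 \right)} \left(-2\right) \left(-90 - 33\right) = \left(-8 + 4 \cdot 4\right) \left(-2\right) \left(-90 - 33\right) = \left(-8 + 16\right) \left(-2\right) \left(-90 - 33\right) = 8 \left(-2\right) \left(-123\right) = \left(-16\right) \left(-123\right) = 1968$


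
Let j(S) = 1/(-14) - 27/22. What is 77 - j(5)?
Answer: 6029/77 ≈ 78.299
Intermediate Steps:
j(S) = -100/77 (j(S) = 1*(-1/14) - 27*1/22 = -1/14 - 27/22 = -100/77)
77 - j(5) = 77 - 1*(-100/77) = 77 + 100/77 = 6029/77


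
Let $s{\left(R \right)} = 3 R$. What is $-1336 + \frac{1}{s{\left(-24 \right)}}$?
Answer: $- \frac{96193}{72} \approx -1336.0$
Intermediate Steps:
$-1336 + \frac{1}{s{\left(-24 \right)}} = -1336 + \frac{1}{3 \left(-24\right)} = -1336 + \frac{1}{-72} = -1336 - \frac{1}{72} = - \frac{96193}{72}$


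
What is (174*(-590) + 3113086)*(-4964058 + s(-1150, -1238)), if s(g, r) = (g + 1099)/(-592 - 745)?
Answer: -19980033278730870/1337 ≈ -1.4944e+13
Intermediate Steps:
s(g, r) = -157/191 - g/1337 (s(g, r) = (1099 + g)/(-1337) = (1099 + g)*(-1/1337) = -157/191 - g/1337)
(174*(-590) + 3113086)*(-4964058 + s(-1150, -1238)) = (174*(-590) + 3113086)*(-4964058 + (-157/191 - 1/1337*(-1150))) = (-102660 + 3113086)*(-4964058 + (-157/191 + 1150/1337)) = 3010426*(-4964058 + 51/1337) = 3010426*(-6636945495/1337) = -19980033278730870/1337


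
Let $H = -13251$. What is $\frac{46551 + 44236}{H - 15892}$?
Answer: $- \frac{90787}{29143} \approx -3.1152$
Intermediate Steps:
$\frac{46551 + 44236}{H - 15892} = \frac{46551 + 44236}{-13251 - 15892} = \frac{90787}{-29143} = 90787 \left(- \frac{1}{29143}\right) = - \frac{90787}{29143}$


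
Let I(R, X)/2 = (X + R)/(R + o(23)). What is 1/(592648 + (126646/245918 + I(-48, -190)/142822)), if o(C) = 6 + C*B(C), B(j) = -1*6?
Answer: 790256263410/468344200988329571 ≈ 1.6873e-6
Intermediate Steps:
B(j) = -6
o(C) = 6 - 6*C (o(C) = 6 + C*(-6) = 6 - 6*C)
I(R, X) = 2*(R + X)/(-132 + R) (I(R, X) = 2*((X + R)/(R + (6 - 6*23))) = 2*((R + X)/(R + (6 - 138))) = 2*((R + X)/(R - 132)) = 2*((R + X)/(-132 + R)) = 2*(R + X)/(-132 + R))
1/(592648 + (126646/245918 + I(-48, -190)/142822)) = 1/(592648 + (126646/245918 + (2*(-48 - 190)/(-132 - 48))/142822)) = 1/(592648 + (126646*(1/245918) + (2*(-238)/(-180))*(1/142822))) = 1/(592648 + (63323/122959 + (2*(-1/180)*(-238))*(1/142822))) = 1/(592648 + (63323/122959 + (119/45)*(1/142822))) = 1/(592648 + (63323/122959 + 119/6426990)) = 1/(592648 + 406990919891/790256263410) = 1/(468344200988329571/790256263410) = 790256263410/468344200988329571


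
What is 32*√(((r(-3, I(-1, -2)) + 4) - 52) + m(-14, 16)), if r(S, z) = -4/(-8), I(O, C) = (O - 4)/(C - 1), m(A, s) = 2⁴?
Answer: 48*I*√14 ≈ 179.6*I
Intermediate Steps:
m(A, s) = 16
I(O, C) = (-4 + O)/(-1 + C)
r(S, z) = ½ (r(S, z) = -4*(-⅛) = ½)
32*√(((r(-3, I(-1, -2)) + 4) - 52) + m(-14, 16)) = 32*√(((½ + 4) - 52) + 16) = 32*√((9/2 - 52) + 16) = 32*√(-95/2 + 16) = 32*√(-63/2) = 32*(3*I*√14/2) = 48*I*√14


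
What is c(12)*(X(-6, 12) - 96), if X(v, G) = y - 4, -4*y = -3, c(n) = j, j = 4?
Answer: -397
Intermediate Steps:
c(n) = 4
y = 3/4 (y = -1/4*(-3) = 3/4 ≈ 0.75000)
X(v, G) = -13/4 (X(v, G) = 3/4 - 4 = -13/4)
c(12)*(X(-6, 12) - 96) = 4*(-13/4 - 96) = 4*(-397/4) = -397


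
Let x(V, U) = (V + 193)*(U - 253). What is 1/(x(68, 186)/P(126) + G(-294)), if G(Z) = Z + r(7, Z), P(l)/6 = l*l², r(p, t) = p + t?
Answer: -1333584/774814247 ≈ -0.0017212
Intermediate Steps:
x(V, U) = (-253 + U)*(193 + V) (x(V, U) = (193 + V)*(-253 + U) = (-253 + U)*(193 + V))
P(l) = 6*l³ (P(l) = 6*(l*l²) = 6*l³)
G(Z) = 7 + 2*Z (G(Z) = Z + (7 + Z) = 7 + 2*Z)
1/(x(68, 186)/P(126) + G(-294)) = 1/((-48829 - 253*68 + 193*186 + 186*68)/((6*126³)) + (7 + 2*(-294))) = 1/((-48829 - 17204 + 35898 + 12648)/((6*2000376)) + (7 - 588)) = 1/(-17487/12002256 - 581) = 1/(-17487*1/12002256 - 581) = 1/(-1943/1333584 - 581) = 1/(-774814247/1333584) = -1333584/774814247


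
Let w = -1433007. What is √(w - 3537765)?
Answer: 6*I*√138077 ≈ 2229.5*I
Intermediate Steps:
√(w - 3537765) = √(-1433007 - 3537765) = √(-4970772) = 6*I*√138077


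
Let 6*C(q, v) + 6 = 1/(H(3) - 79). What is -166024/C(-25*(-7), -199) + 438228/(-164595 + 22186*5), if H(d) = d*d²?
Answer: 2779682358156/16797145 ≈ 1.6549e+5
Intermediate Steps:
H(d) = d³
C(q, v) = -313/312 (C(q, v) = -1 + 1/(6*(3³ - 79)) = -1 + 1/(6*(27 - 79)) = -1 + (⅙)/(-52) = -1 + (⅙)*(-1/52) = -1 - 1/312 = -313/312)
-166024/C(-25*(-7), -199) + 438228/(-164595 + 22186*5) = -166024/(-313/312) + 438228/(-164595 + 22186*5) = -166024*(-312/313) + 438228/(-164595 + 110930) = 51799488/313 + 438228/(-53665) = 51799488/313 + 438228*(-1/53665) = 51799488/313 - 438228/53665 = 2779682358156/16797145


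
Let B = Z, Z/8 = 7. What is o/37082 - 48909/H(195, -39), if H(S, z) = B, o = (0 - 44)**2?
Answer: -129538223/148328 ≈ -873.32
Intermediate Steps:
Z = 56 (Z = 8*7 = 56)
B = 56
o = 1936 (o = (-44)**2 = 1936)
H(S, z) = 56
o/37082 - 48909/H(195, -39) = 1936/37082 - 48909/56 = 1936*(1/37082) - 48909*1/56 = 968/18541 - 6987/8 = -129538223/148328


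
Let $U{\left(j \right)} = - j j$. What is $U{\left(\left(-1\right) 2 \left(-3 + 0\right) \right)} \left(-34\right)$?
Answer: $1224$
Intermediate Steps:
$U{\left(j \right)} = - j^{2}$
$U{\left(\left(-1\right) 2 \left(-3 + 0\right) \right)} \left(-34\right) = - \left(\left(-1\right) 2 \left(-3 + 0\right)\right)^{2} \left(-34\right) = - \left(\left(-2\right) \left(-3\right)\right)^{2} \left(-34\right) = - 6^{2} \left(-34\right) = \left(-1\right) 36 \left(-34\right) = \left(-36\right) \left(-34\right) = 1224$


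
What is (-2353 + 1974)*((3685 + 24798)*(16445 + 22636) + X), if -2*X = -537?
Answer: -843763448757/2 ≈ -4.2188e+11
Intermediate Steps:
X = 537/2 (X = -½*(-537) = 537/2 ≈ 268.50)
(-2353 + 1974)*((3685 + 24798)*(16445 + 22636) + X) = (-2353 + 1974)*((3685 + 24798)*(16445 + 22636) + 537/2) = -379*(28483*39081 + 537/2) = -379*(1113144123 + 537/2) = -379*2226288783/2 = -843763448757/2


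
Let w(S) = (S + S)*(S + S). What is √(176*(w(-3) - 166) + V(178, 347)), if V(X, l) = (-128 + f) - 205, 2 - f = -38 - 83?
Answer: I*√23090 ≈ 151.95*I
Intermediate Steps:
f = 123 (f = 2 - (-38 - 83) = 2 - 1*(-121) = 2 + 121 = 123)
w(S) = 4*S² (w(S) = (2*S)*(2*S) = 4*S²)
V(X, l) = -210 (V(X, l) = (-128 + 123) - 205 = -5 - 205 = -210)
√(176*(w(-3) - 166) + V(178, 347)) = √(176*(4*(-3)² - 166) - 210) = √(176*(4*9 - 166) - 210) = √(176*(36 - 166) - 210) = √(176*(-130) - 210) = √(-22880 - 210) = √(-23090) = I*√23090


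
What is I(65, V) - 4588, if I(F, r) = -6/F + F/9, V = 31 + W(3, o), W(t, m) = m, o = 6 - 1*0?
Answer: -2679809/585 ≈ -4580.9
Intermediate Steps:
o = 6 (o = 6 + 0 = 6)
V = 37 (V = 31 + 6 = 37)
I(F, r) = -6/F + F/9 (I(F, r) = -6/F + F*(⅑) = -6/F + F/9)
I(65, V) - 4588 = (-6/65 + (⅑)*65) - 4588 = (-6*1/65 + 65/9) - 4588 = (-6/65 + 65/9) - 4588 = 4171/585 - 4588 = -2679809/585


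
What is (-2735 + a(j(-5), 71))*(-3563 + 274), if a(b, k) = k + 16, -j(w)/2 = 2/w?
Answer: 8709272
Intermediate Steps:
j(w) = -4/w
a(b, k) = 16 + k
(-2735 + a(j(-5), 71))*(-3563 + 274) = (-2735 + (16 + 71))*(-3563 + 274) = (-2735 + 87)*(-3289) = -2648*(-3289) = 8709272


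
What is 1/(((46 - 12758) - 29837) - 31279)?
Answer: -1/73828 ≈ -1.3545e-5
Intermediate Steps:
1/(((46 - 12758) - 29837) - 31279) = 1/((-12712 - 29837) - 31279) = 1/(-42549 - 31279) = 1/(-73828) = -1/73828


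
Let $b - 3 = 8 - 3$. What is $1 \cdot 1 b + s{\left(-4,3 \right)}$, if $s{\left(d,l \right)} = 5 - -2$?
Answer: $15$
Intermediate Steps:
$s{\left(d,l \right)} = 7$ ($s{\left(d,l \right)} = 5 + 2 = 7$)
$b = 8$ ($b = 3 + \left(8 - 3\right) = 3 + 5 = 8$)
$1 \cdot 1 b + s{\left(-4,3 \right)} = 1 \cdot 1 \cdot 8 + 7 = 1 \cdot 8 + 7 = 8 + 7 = 15$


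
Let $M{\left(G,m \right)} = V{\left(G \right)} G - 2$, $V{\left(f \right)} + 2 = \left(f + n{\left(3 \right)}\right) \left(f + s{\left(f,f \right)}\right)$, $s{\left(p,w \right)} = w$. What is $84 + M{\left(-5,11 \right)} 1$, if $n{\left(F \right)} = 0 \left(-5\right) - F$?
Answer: $-308$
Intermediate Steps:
$n{\left(F \right)} = - F$ ($n{\left(F \right)} = 0 - F = - F$)
$V{\left(f \right)} = -2 + 2 f \left(-3 + f\right)$ ($V{\left(f \right)} = -2 + \left(f - 3\right) \left(f + f\right) = -2 + \left(f - 3\right) 2 f = -2 + \left(-3 + f\right) 2 f = -2 + 2 f \left(-3 + f\right)$)
$M{\left(G,m \right)} = -2 + G \left(-2 - 6 G + 2 G^{2}\right)$ ($M{\left(G,m \right)} = \left(-2 - 6 G + 2 G^{2}\right) G - 2 = G \left(-2 - 6 G + 2 G^{2}\right) - 2 = -2 + G \left(-2 - 6 G + 2 G^{2}\right)$)
$84 + M{\left(-5,11 \right)} 1 = 84 + \left(-2 + 2 \left(-5\right) \left(-1 + \left(-5\right)^{2} - -15\right)\right) 1 = 84 + \left(-2 + 2 \left(-5\right) \left(-1 + 25 + 15\right)\right) 1 = 84 + \left(-2 + 2 \left(-5\right) 39\right) 1 = 84 + \left(-2 - 390\right) 1 = 84 - 392 = -308$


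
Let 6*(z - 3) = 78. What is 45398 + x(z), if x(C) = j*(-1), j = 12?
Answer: 45386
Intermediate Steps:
z = 16 (z = 3 + (1/6)*78 = 3 + 13 = 16)
x(C) = -12 (x(C) = 12*(-1) = -12)
45398 + x(z) = 45398 - 12 = 45386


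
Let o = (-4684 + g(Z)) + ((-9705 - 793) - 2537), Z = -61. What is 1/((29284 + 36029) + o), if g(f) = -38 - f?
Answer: 1/47617 ≈ 2.1001e-5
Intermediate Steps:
o = -17696 (o = (-4684 + (-38 - 1*(-61))) + ((-9705 - 793) - 2537) = (-4684 + (-38 + 61)) + (-10498 - 2537) = (-4684 + 23) - 13035 = -4661 - 13035 = -17696)
1/((29284 + 36029) + o) = 1/((29284 + 36029) - 17696) = 1/(65313 - 17696) = 1/47617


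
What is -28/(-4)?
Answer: 7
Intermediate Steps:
-28/(-4) = -28*(-1/4) = 7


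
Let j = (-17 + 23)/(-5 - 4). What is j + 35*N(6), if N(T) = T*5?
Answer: 3148/3 ≈ 1049.3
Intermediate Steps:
N(T) = 5*T
j = -⅔ (j = 6/(-9) = 6*(-⅑) = -⅔ ≈ -0.66667)
j + 35*N(6) = -⅔ + 35*(5*6) = -⅔ + 35*30 = -⅔ + 1050 = 3148/3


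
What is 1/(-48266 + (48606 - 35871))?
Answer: -1/35531 ≈ -2.8144e-5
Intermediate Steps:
1/(-48266 + (48606 - 35871)) = 1/(-48266 + 12735) = 1/(-35531) = -1/35531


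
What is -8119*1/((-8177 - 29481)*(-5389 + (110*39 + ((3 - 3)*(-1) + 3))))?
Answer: -8119/41273168 ≈ -0.00019671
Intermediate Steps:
-8119*1/((-8177 - 29481)*(-5389 + (110*39 + ((3 - 3)*(-1) + 3)))) = -8119*(-1/(37658*(-5389 + (4290 + (0*(-1) + 3))))) = -8119*(-1/(37658*(-5389 + (4290 + (0 + 3))))) = -8119*(-1/(37658*(-5389 + (4290 + 3)))) = -8119*(-1/(37658*(-5389 + 4293))) = -8119/((-1096*(-37658))) = -8119/41273168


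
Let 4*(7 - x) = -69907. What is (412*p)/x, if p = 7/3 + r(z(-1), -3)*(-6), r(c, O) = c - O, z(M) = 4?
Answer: -196112/209805 ≈ -0.93473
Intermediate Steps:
x = 69935/4 (x = 7 - 1/4*(-69907) = 7 + 69907/4 = 69935/4 ≈ 17484.)
p = -119/3 (p = 7/3 + (4 - 1*(-3))*(-6) = 7*(1/3) + (4 + 3)*(-6) = 7/3 + 7*(-6) = 7/3 - 42 = -119/3 ≈ -39.667)
(412*p)/x = (412*(-119/3))/(69935/4) = -49028/3*4/69935 = -196112/209805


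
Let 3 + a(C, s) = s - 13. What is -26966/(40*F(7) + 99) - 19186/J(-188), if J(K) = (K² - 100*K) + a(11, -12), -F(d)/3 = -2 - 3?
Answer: -736351535/18913542 ≈ -38.932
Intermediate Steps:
a(C, s) = -16 + s (a(C, s) = -3 + (s - 13) = -3 + (-13 + s) = -16 + s)
F(d) = 15 (F(d) = -3*(-2 - 3) = -3*(-5) = 15)
J(K) = -28 + K² - 100*K (J(K) = (K² - 100*K) + (-16 - 12) = (K² - 100*K) - 28 = -28 + K² - 100*K)
-26966/(40*F(7) + 99) - 19186/J(-188) = -26966/(40*15 + 99) - 19186/(-28 + (-188)² - 100*(-188)) = -26966/(600 + 99) - 19186/(-28 + 35344 + 18800) = -26966/699 - 19186/54116 = -26966*1/699 - 19186*1/54116 = -26966/699 - 9593/27058 = -736351535/18913542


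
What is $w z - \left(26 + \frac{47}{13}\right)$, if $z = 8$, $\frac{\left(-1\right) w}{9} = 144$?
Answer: $- \frac{135169}{13} \approx -10398.0$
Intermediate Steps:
$w = -1296$ ($w = \left(-9\right) 144 = -1296$)
$w z - \left(26 + \frac{47}{13}\right) = \left(-1296\right) 8 - \left(26 + \frac{47}{13}\right) = -10368 - \frac{385}{13} = - \frac{135169}{13}$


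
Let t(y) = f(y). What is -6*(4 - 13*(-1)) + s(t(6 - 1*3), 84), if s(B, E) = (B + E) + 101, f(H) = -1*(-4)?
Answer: 87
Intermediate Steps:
f(H) = 4
t(y) = 4
s(B, E) = 101 + B + E
-6*(4 - 13*(-1)) + s(t(6 - 1*3), 84) = -6*(4 - 13*(-1)) + (101 + 4 + 84) = -6*(4 + 13) + 189 = -6*17 + 189 = -102 + 189 = 87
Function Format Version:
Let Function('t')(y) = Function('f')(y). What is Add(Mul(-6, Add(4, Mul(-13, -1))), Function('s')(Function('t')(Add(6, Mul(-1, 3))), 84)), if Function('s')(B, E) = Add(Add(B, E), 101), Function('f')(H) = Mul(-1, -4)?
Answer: 87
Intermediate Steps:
Function('f')(H) = 4
Function('t')(y) = 4
Function('s')(B, E) = Add(101, B, E)
Add(Mul(-6, Add(4, Mul(-13, -1))), Function('s')(Function('t')(Add(6, Mul(-1, 3))), 84)) = Add(Mul(-6, Add(4, Mul(-13, -1))), Add(101, 4, 84)) = Add(Mul(-6, Add(4, 13)), 189) = Add(Mul(-6, 17), 189) = Add(-102, 189) = 87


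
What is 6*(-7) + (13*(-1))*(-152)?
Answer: 1934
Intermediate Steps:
6*(-7) + (13*(-1))*(-152) = -42 - 13*(-152) = -42 + 1976 = 1934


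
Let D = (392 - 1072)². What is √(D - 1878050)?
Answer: 5*I*√56626 ≈ 1189.8*I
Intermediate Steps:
D = 462400 (D = (-680)² = 462400)
√(D - 1878050) = √(462400 - 1878050) = √(-1415650) = 5*I*√56626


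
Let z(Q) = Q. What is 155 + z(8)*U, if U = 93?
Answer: 899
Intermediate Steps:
155 + z(8)*U = 155 + 8*93 = 155 + 744 = 899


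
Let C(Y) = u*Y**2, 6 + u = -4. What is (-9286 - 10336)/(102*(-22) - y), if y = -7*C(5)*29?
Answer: 9811/26497 ≈ 0.37027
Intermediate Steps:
u = -10 (u = -6 - 4 = -10)
C(Y) = -10*Y**2
y = 50750 (y = -(-70)*5**2*29 = -(-70)*25*29 = -7*(-250)*29 = 1750*29 = 50750)
(-9286 - 10336)/(102*(-22) - y) = (-9286 - 10336)/(102*(-22) - 1*50750) = -19622/(-2244 - 50750) = -19622/(-52994) = -19622*(-1/52994) = 9811/26497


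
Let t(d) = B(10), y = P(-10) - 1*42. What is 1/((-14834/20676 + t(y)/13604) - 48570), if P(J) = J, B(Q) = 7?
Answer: -70319076/3415447935571 ≈ -2.0589e-5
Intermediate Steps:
y = -52 (y = -10 - 1*42 = -10 - 42 = -52)
t(d) = 7
1/((-14834/20676 + t(y)/13604) - 48570) = 1/((-14834/20676 + 7/13604) - 48570) = 1/((-14834*1/20676 + 7*(1/13604)) - 48570) = 1/((-7417/10338 + 7/13604) - 48570) = 1/(-50414251/70319076 - 48570) = 1/(-3415447935571/70319076) = -70319076/3415447935571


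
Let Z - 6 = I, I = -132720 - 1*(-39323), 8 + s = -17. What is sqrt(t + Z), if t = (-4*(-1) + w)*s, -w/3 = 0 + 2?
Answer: I*sqrt(93341) ≈ 305.52*I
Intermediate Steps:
w = -6 (w = -3*(0 + 2) = -3*2 = -6)
s = -25 (s = -8 - 17 = -25)
t = 50 (t = (-4*(-1) - 6)*(-25) = (4 - 6)*(-25) = -2*(-25) = 50)
I = -93397 (I = -132720 + 39323 = -93397)
Z = -93391 (Z = 6 - 93397 = -93391)
sqrt(t + Z) = sqrt(50 - 93391) = sqrt(-93341) = I*sqrt(93341)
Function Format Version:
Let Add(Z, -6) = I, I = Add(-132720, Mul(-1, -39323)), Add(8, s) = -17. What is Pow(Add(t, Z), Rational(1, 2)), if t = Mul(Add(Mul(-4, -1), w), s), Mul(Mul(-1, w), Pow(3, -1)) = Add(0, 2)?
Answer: Mul(I, Pow(93341, Rational(1, 2))) ≈ Mul(305.52, I)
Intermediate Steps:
w = -6 (w = Mul(-3, Add(0, 2)) = Mul(-3, 2) = -6)
s = -25 (s = Add(-8, -17) = -25)
t = 50 (t = Mul(Add(Mul(-4, -1), -6), -25) = Mul(Add(4, -6), -25) = Mul(-2, -25) = 50)
I = -93397 (I = Add(-132720, 39323) = -93397)
Z = -93391 (Z = Add(6, -93397) = -93391)
Pow(Add(t, Z), Rational(1, 2)) = Pow(Add(50, -93391), Rational(1, 2)) = Pow(-93341, Rational(1, 2)) = Mul(I, Pow(93341, Rational(1, 2)))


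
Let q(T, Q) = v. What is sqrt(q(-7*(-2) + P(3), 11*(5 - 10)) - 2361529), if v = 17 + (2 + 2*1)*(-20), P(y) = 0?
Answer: 2*I*sqrt(590398) ≈ 1536.7*I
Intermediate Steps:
v = -63 (v = 17 + (2 + 2)*(-20) = 17 + 4*(-20) = 17 - 80 = -63)
q(T, Q) = -63
sqrt(q(-7*(-2) + P(3), 11*(5 - 10)) - 2361529) = sqrt(-63 - 2361529) = sqrt(-2361592) = 2*I*sqrt(590398)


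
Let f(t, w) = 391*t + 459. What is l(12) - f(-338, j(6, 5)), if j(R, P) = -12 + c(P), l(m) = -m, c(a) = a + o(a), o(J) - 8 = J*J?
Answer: 131687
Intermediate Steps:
o(J) = 8 + J² (o(J) = 8 + J*J = 8 + J²)
c(a) = 8 + a + a² (c(a) = a + (8 + a²) = 8 + a + a²)
j(R, P) = -4 + P + P² (j(R, P) = -12 + (8 + P + P²) = -4 + P + P²)
f(t, w) = 459 + 391*t
l(12) - f(-338, j(6, 5)) = -1*12 - (459 + 391*(-338)) = -12 - (459 - 132158) = -12 - 1*(-131699) = -12 + 131699 = 131687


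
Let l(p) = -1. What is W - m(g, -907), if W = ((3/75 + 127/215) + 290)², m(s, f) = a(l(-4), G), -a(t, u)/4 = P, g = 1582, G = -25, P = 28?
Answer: 97740685184/1155625 ≈ 84578.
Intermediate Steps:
a(t, u) = -112 (a(t, u) = -4*28 = -112)
m(s, f) = -112
W = 97611255184/1155625 (W = ((3*(1/75) + 127*(1/215)) + 290)² = ((1/25 + 127/215) + 290)² = (678/1075 + 290)² = (312428/1075)² = 97611255184/1155625 ≈ 84466.)
W - m(g, -907) = 97611255184/1155625 - 1*(-112) = 97611255184/1155625 + 112 = 97740685184/1155625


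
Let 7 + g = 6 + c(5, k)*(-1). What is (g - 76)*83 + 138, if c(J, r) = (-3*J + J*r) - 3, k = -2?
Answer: -3929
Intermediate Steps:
c(J, r) = -3 - 3*J + J*r
g = 27 (g = -7 + (6 + (-3 - 3*5 + 5*(-2))*(-1)) = -7 + (6 + (-3 - 15 - 10)*(-1)) = -7 + (6 - 28*(-1)) = -7 + (6 + 28) = -7 + 34 = 27)
(g - 76)*83 + 138 = (27 - 76)*83 + 138 = -49*83 + 138 = -4067 + 138 = -3929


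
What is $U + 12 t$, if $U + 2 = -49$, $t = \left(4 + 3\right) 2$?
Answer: $117$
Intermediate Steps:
$t = 14$ ($t = 7 \cdot 2 = 14$)
$U = -51$ ($U = -2 - 49 = -51$)
$U + 12 t = -51 + 12 \cdot 14 = -51 + 168 = 117$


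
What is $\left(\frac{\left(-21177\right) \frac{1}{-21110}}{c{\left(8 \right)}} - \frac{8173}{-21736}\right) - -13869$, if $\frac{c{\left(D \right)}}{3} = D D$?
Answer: $\frac{4628307940133}{333706880} \approx 13869.0$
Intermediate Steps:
$c{\left(D \right)} = 3 D^{2}$ ($c{\left(D \right)} = 3 D D = 3 D^{2}$)
$\left(\frac{\left(-21177\right) \frac{1}{-21110}}{c{\left(8 \right)}} - \frac{8173}{-21736}\right) - -13869 = \left(\frac{\left(-21177\right) \frac{1}{-21110}}{3 \cdot 8^{2}} - \frac{8173}{-21736}\right) - -13869 = \left(\frac{\left(-21177\right) \left(- \frac{1}{21110}\right)}{3 \cdot 64} - - \frac{743}{1976}\right) + 13869 = \left(\frac{21177}{21110 \cdot 192} + \frac{743}{1976}\right) + 13869 = \left(\frac{21177}{21110} \cdot \frac{1}{192} + \frac{743}{1976}\right) + 13869 = \left(\frac{7059}{1351040} + \frac{743}{1976}\right) + 13869 = \frac{127221413}{333706880} + 13869 = \frac{4628307940133}{333706880}$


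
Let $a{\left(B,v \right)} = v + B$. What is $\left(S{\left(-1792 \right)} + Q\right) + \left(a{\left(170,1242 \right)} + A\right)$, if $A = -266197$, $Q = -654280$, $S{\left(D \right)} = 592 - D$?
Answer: $-916681$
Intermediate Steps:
$a{\left(B,v \right)} = B + v$
$\left(S{\left(-1792 \right)} + Q\right) + \left(a{\left(170,1242 \right)} + A\right) = \left(\left(592 - -1792\right) - 654280\right) + \left(\left(170 + 1242\right) - 266197\right) = \left(\left(592 + 1792\right) - 654280\right) + \left(1412 - 266197\right) = \left(2384 - 654280\right) - 264785 = -651896 - 264785 = -916681$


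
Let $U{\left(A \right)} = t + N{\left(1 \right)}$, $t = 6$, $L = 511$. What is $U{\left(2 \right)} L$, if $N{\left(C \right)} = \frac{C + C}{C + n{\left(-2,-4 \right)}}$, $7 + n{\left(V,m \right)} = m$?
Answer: $\frac{14819}{5} \approx 2963.8$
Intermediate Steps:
$n{\left(V,m \right)} = -7 + m$
$N{\left(C \right)} = \frac{2 C}{-11 + C}$ ($N{\left(C \right)} = \frac{C + C}{C - 11} = \frac{2 C}{C - 11} = \frac{2 C}{-11 + C}$)
$U{\left(A \right)} = \frac{29}{5}$ ($U{\left(A \right)} = 6 + 2 \cdot 1 \frac{1}{-11 + 1} = 6 + 2 \cdot 1 \frac{1}{-10} = 6 + 2 \cdot 1 \left(- \frac{1}{10}\right) = 6 - \frac{1}{5} = \frac{29}{5}$)
$U{\left(2 \right)} L = \frac{29}{5} \cdot 511 = \frac{14819}{5}$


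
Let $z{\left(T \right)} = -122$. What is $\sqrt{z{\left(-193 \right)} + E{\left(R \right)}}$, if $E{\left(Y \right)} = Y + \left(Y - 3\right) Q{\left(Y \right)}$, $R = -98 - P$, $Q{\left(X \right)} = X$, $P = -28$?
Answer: $\sqrt{4918} \approx 70.128$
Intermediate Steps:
$R = -70$ ($R = -98 - -28 = -98 + 28 = -70$)
$E{\left(Y \right)} = Y + Y \left(-3 + Y\right)$ ($E{\left(Y \right)} = Y + \left(Y - 3\right) Y = Y + \left(-3 + Y\right) Y = Y + Y \left(-3 + Y\right)$)
$\sqrt{z{\left(-193 \right)} + E{\left(R \right)}} = \sqrt{-122 - 70 \left(-2 - 70\right)} = \sqrt{-122 - -5040} = \sqrt{-122 + 5040} = \sqrt{4918}$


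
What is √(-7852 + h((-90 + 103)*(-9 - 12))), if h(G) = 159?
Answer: 7*I*√157 ≈ 87.71*I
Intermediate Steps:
√(-7852 + h((-90 + 103)*(-9 - 12))) = √(-7852 + 159) = √(-7693) = 7*I*√157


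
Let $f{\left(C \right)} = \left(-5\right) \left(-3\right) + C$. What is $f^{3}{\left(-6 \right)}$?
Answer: $729$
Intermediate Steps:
$f{\left(C \right)} = 15 + C$
$f^{3}{\left(-6 \right)} = \left(15 - 6\right)^{3} = 9^{3} = 729$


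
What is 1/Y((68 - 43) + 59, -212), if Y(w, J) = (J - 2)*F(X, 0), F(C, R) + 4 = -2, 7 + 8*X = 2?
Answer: 1/1284 ≈ 0.00077882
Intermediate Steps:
X = -5/8 (X = -7/8 + (⅛)*2 = -7/8 + ¼ = -5/8 ≈ -0.62500)
F(C, R) = -6 (F(C, R) = -4 - 2 = -6)
Y(w, J) = 12 - 6*J (Y(w, J) = (J - 2)*(-6) = (-2 + J)*(-6) = 12 - 6*J)
1/Y((68 - 43) + 59, -212) = 1/(12 - 6*(-212)) = 1/(12 + 1272) = 1/1284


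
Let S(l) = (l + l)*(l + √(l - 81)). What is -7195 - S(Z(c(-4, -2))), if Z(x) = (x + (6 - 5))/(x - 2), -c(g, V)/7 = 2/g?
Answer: -7213 - 6*I*√78 ≈ -7213.0 - 52.991*I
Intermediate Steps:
c(g, V) = -14/g
Z(x) = (1 + x)/(-2 + x) (Z(x) = (x + 1)/(-2 + x) = (1 + x)/(-2 + x))
S(l) = 2*l*(l + √(-81 + l)) (S(l) = (2*l)*(l + √(-81 + l)) = 2*l*(l + √(-81 + l)))
-7195 - S(Z(c(-4, -2))) = -7195 - 2*(1 - 14/(-4))/(-2 - 14/(-4))*((1 - 14/(-4))/(-2 - 14/(-4)) + √(-81 + (1 - 14/(-4))/(-2 - 14/(-4)))) = -7195 - 2*(1 - 14*(-¼))/(-2 - 14*(-¼))*((1 - 14*(-¼))/(-2 - 14*(-¼)) + √(-81 + (1 - 14*(-¼))/(-2 - 14*(-¼)))) = -7195 - 2*(1 + 7/2)/(-2 + 7/2)*((1 + 7/2)/(-2 + 7/2) + √(-81 + (1 + 7/2)/(-2 + 7/2))) = -7195 - 2*(9/2)/(3/2)*((9/2)/(3/2) + √(-81 + (9/2)/(3/2))) = -7195 - 2*(⅔)*(9/2)*((⅔)*(9/2) + √(-81 + (⅔)*(9/2))) = -7195 - 2*3*(3 + √(-81 + 3)) = -7195 - 2*3*(3 + √(-78)) = -7195 - 2*3*(3 + I*√78) = -7195 - (18 + 6*I*√78) = -7195 + (-18 - 6*I*√78) = -7213 - 6*I*√78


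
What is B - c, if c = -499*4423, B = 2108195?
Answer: 4315272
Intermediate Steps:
c = -2207077
B - c = 2108195 - 1*(-2207077) = 2108195 + 2207077 = 4315272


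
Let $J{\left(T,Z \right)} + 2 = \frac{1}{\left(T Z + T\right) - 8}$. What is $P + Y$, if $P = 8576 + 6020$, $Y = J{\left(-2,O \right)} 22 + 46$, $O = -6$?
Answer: $14609$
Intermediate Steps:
$J{\left(T,Z \right)} = -2 + \frac{1}{-8 + T + T Z}$ ($J{\left(T,Z \right)} = -2 + \frac{1}{\left(T Z + T\right) - 8} = -2 + \frac{1}{\left(T + T Z\right) - 8} = -2 + \frac{1}{-8 + T + T Z}$)
$Y = 13$ ($Y = \frac{17 - -4 - \left(-4\right) \left(-6\right)}{-8 - 2 - -12} \cdot 22 + 46 = \frac{17 + 4 - 24}{-8 - 2 + 12} \cdot 22 + 46 = \frac{1}{2} \left(-3\right) 22 + 46 = \left(- \frac{3}{2}\right) 22 + 46 = -33 + 46 = 13$)
$P = 14596$
$P + Y = 14596 + 13 = 14609$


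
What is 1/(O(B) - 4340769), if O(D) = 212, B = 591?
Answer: -1/4340557 ≈ -2.3039e-7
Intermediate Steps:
1/(O(B) - 4340769) = 1/(212 - 4340769) = 1/(-4340557) = -1/4340557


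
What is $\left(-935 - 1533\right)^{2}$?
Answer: $6091024$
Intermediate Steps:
$\left(-935 - 1533\right)^{2} = \left(-2468\right)^{2} = 6091024$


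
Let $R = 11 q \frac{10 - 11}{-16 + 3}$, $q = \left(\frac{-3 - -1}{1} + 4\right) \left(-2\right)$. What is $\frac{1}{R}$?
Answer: $- \frac{13}{44} \approx -0.29545$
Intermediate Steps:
$q = -4$ ($q = \left(\left(-3 + 1\right) 1 + 4\right) \left(-2\right) = \left(\left(-2\right) 1 + 4\right) \left(-2\right) = \left(-2 + 4\right) \left(-2\right) = 2 \left(-2\right) = -4$)
$R = - \frac{44}{13}$ ($R = 11 \left(-4\right) \frac{10 - 11}{-16 + 3} = - 44 \left(- \frac{1}{-13}\right) = - 44 \left(\left(-1\right) \left(- \frac{1}{13}\right)\right) = \left(-44\right) \frac{1}{13} = - \frac{44}{13} \approx -3.3846$)
$\frac{1}{R} = \frac{1}{- \frac{44}{13}} = - \frac{13}{44}$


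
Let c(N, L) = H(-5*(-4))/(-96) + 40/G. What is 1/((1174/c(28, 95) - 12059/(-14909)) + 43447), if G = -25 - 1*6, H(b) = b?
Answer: 16623535/709233815426 ≈ 2.3439e-5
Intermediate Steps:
G = -31 (G = -25 - 6 = -31)
c(N, L) = -1115/744 (c(N, L) = -5*(-4)/(-96) + 40/(-31) = 20*(-1/96) + 40*(-1/31) = -5/24 - 40/31 = -1115/744)
1/((1174/c(28, 95) - 12059/(-14909)) + 43447) = 1/((1174/(-1115/744) - 12059/(-14909)) + 43447) = 1/((1174*(-744/1115) - 12059*(-1/14909)) + 43447) = 1/((-873456/1115 + 12059/14909) + 43447) = 1/(-13008909719/16623535 + 43447) = 1/(709233815426/16623535) = 16623535/709233815426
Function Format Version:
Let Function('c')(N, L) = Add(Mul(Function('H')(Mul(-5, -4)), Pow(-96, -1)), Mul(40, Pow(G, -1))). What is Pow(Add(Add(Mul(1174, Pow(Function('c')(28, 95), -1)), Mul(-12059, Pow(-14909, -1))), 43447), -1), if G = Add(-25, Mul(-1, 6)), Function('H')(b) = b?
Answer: Rational(16623535, 709233815426) ≈ 2.3439e-5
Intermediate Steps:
G = -31 (G = Add(-25, -6) = -31)
Function('c')(N, L) = Rational(-1115, 744) (Function('c')(N, L) = Add(Mul(Mul(-5, -4), Pow(-96, -1)), Mul(40, Pow(-31, -1))) = Add(Mul(20, Rational(-1, 96)), Mul(40, Rational(-1, 31))) = Add(Rational(-5, 24), Rational(-40, 31)) = Rational(-1115, 744))
Pow(Add(Add(Mul(1174, Pow(Function('c')(28, 95), -1)), Mul(-12059, Pow(-14909, -1))), 43447), -1) = Pow(Add(Add(Mul(1174, Pow(Rational(-1115, 744), -1)), Mul(-12059, Pow(-14909, -1))), 43447), -1) = Pow(Add(Add(Mul(1174, Rational(-744, 1115)), Mul(-12059, Rational(-1, 14909))), 43447), -1) = Pow(Add(Add(Rational(-873456, 1115), Rational(12059, 14909)), 43447), -1) = Pow(Add(Rational(-13008909719, 16623535), 43447), -1) = Pow(Rational(709233815426, 16623535), -1) = Rational(16623535, 709233815426)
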